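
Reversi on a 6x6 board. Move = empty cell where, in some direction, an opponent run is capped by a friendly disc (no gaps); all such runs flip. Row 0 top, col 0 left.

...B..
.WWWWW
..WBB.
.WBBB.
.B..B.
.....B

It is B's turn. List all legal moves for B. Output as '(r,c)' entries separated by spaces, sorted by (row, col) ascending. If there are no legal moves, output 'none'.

(0,0): flips 2 -> legal
(0,1): flips 1 -> legal
(0,2): flips 3 -> legal
(0,4): flips 1 -> legal
(0,5): flips 1 -> legal
(1,0): no bracket -> illegal
(2,0): no bracket -> illegal
(2,1): flips 3 -> legal
(2,5): flips 1 -> legal
(3,0): flips 1 -> legal
(4,0): no bracket -> illegal
(4,2): no bracket -> illegal

Answer: (0,0) (0,1) (0,2) (0,4) (0,5) (2,1) (2,5) (3,0)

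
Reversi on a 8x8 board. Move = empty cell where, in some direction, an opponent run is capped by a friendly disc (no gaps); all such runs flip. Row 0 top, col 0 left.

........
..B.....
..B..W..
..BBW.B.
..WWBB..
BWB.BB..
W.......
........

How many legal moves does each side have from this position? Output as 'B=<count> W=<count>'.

Answer: B=8 W=14

Derivation:
-- B to move --
(1,4): flips 1 -> legal
(1,5): no bracket -> illegal
(1,6): flips 3 -> legal
(2,3): flips 1 -> legal
(2,4): flips 1 -> legal
(2,6): no bracket -> illegal
(3,1): no bracket -> illegal
(3,5): flips 1 -> legal
(4,0): no bracket -> illegal
(4,1): flips 2 -> legal
(5,3): flips 1 -> legal
(6,1): no bracket -> illegal
(6,2): no bracket -> illegal
(7,0): flips 1 -> legal
(7,1): no bracket -> illegal
B mobility = 8
-- W to move --
(0,1): no bracket -> illegal
(0,2): flips 3 -> legal
(0,3): no bracket -> illegal
(1,1): no bracket -> illegal
(1,3): no bracket -> illegal
(2,1): flips 1 -> legal
(2,3): flips 1 -> legal
(2,4): flips 1 -> legal
(2,6): no bracket -> illegal
(2,7): no bracket -> illegal
(3,1): flips 2 -> legal
(3,5): no bracket -> illegal
(3,7): no bracket -> illegal
(4,0): flips 1 -> legal
(4,1): no bracket -> illegal
(4,6): flips 2 -> legal
(4,7): flips 1 -> legal
(5,3): flips 1 -> legal
(5,6): flips 1 -> legal
(6,1): flips 1 -> legal
(6,2): flips 1 -> legal
(6,3): no bracket -> illegal
(6,4): flips 2 -> legal
(6,5): flips 1 -> legal
(6,6): no bracket -> illegal
W mobility = 14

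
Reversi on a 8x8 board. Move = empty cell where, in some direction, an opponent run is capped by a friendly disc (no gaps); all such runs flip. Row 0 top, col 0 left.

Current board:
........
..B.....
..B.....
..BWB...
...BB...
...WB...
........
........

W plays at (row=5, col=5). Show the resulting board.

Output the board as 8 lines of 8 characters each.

Answer: ........
..B.....
..B.....
..BWB...
...BW...
...WWW..
........
........

Derivation:
Place W at (5,5); scan 8 dirs for brackets.
Dir NW: opp run (4,4) capped by W -> flip
Dir N: first cell '.' (not opp) -> no flip
Dir NE: first cell '.' (not opp) -> no flip
Dir W: opp run (5,4) capped by W -> flip
Dir E: first cell '.' (not opp) -> no flip
Dir SW: first cell '.' (not opp) -> no flip
Dir S: first cell '.' (not opp) -> no flip
Dir SE: first cell '.' (not opp) -> no flip
All flips: (4,4) (5,4)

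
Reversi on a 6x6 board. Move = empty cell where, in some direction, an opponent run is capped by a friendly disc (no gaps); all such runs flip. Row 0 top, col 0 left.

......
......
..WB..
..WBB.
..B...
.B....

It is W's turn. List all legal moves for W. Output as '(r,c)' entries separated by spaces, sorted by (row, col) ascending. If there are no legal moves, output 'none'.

(1,2): no bracket -> illegal
(1,3): no bracket -> illegal
(1,4): flips 1 -> legal
(2,4): flips 1 -> legal
(2,5): no bracket -> illegal
(3,1): no bracket -> illegal
(3,5): flips 2 -> legal
(4,0): no bracket -> illegal
(4,1): no bracket -> illegal
(4,3): no bracket -> illegal
(4,4): flips 1 -> legal
(4,5): no bracket -> illegal
(5,0): no bracket -> illegal
(5,2): flips 1 -> legal
(5,3): no bracket -> illegal

Answer: (1,4) (2,4) (3,5) (4,4) (5,2)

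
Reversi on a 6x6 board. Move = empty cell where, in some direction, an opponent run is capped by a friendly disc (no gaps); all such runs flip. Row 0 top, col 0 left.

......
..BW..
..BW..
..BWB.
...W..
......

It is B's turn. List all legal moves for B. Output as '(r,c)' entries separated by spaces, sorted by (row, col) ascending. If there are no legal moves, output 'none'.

Answer: (0,4) (1,4) (2,4) (4,4) (5,2) (5,4)

Derivation:
(0,2): no bracket -> illegal
(0,3): no bracket -> illegal
(0,4): flips 1 -> legal
(1,4): flips 2 -> legal
(2,4): flips 1 -> legal
(4,2): no bracket -> illegal
(4,4): flips 1 -> legal
(5,2): flips 1 -> legal
(5,3): no bracket -> illegal
(5,4): flips 1 -> legal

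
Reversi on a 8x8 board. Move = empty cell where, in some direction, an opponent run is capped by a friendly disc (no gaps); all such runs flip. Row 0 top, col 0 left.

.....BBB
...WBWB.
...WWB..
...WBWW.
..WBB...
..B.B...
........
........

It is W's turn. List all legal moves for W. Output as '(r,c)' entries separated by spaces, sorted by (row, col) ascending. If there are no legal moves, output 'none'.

Answer: (0,3) (0,4) (1,7) (2,6) (4,5) (5,3) (5,5) (6,2) (6,4)

Derivation:
(0,3): flips 2 -> legal
(0,4): flips 1 -> legal
(1,7): flips 1 -> legal
(2,6): flips 1 -> legal
(2,7): no bracket -> illegal
(3,2): no bracket -> illegal
(4,1): no bracket -> illegal
(4,5): flips 3 -> legal
(5,1): no bracket -> illegal
(5,3): flips 2 -> legal
(5,5): flips 1 -> legal
(6,1): no bracket -> illegal
(6,2): flips 1 -> legal
(6,3): no bracket -> illegal
(6,4): flips 3 -> legal
(6,5): no bracket -> illegal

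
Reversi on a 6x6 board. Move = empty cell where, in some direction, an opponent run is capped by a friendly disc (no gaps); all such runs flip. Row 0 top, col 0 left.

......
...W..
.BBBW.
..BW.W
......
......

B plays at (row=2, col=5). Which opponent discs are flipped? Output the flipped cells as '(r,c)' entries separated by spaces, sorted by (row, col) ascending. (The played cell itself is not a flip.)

Dir NW: first cell '.' (not opp) -> no flip
Dir N: first cell '.' (not opp) -> no flip
Dir NE: edge -> no flip
Dir W: opp run (2,4) capped by B -> flip
Dir E: edge -> no flip
Dir SW: first cell '.' (not opp) -> no flip
Dir S: opp run (3,5), next='.' -> no flip
Dir SE: edge -> no flip

Answer: (2,4)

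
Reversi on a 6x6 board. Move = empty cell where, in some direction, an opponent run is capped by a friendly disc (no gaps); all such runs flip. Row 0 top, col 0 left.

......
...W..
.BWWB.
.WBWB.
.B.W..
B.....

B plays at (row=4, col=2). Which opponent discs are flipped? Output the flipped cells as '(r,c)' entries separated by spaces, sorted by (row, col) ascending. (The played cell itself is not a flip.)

Answer: (3,3)

Derivation:
Dir NW: opp run (3,1), next='.' -> no flip
Dir N: first cell 'B' (not opp) -> no flip
Dir NE: opp run (3,3) capped by B -> flip
Dir W: first cell 'B' (not opp) -> no flip
Dir E: opp run (4,3), next='.' -> no flip
Dir SW: first cell '.' (not opp) -> no flip
Dir S: first cell '.' (not opp) -> no flip
Dir SE: first cell '.' (not opp) -> no flip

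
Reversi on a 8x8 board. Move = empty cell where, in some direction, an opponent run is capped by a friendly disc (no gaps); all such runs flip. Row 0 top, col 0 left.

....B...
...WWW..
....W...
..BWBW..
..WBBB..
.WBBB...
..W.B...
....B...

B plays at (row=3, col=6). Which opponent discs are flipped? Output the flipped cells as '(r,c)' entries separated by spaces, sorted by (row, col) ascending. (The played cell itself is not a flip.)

Answer: (3,5)

Derivation:
Dir NW: first cell '.' (not opp) -> no flip
Dir N: first cell '.' (not opp) -> no flip
Dir NE: first cell '.' (not opp) -> no flip
Dir W: opp run (3,5) capped by B -> flip
Dir E: first cell '.' (not opp) -> no flip
Dir SW: first cell 'B' (not opp) -> no flip
Dir S: first cell '.' (not opp) -> no flip
Dir SE: first cell '.' (not opp) -> no flip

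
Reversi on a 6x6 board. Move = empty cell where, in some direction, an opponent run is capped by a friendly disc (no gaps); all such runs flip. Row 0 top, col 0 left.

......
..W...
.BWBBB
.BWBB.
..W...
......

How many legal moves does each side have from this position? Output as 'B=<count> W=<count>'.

-- B to move --
(0,1): flips 1 -> legal
(0,2): no bracket -> illegal
(0,3): flips 1 -> legal
(1,1): flips 1 -> legal
(1,3): flips 1 -> legal
(4,1): flips 1 -> legal
(4,3): flips 1 -> legal
(5,1): flips 1 -> legal
(5,2): no bracket -> illegal
(5,3): flips 1 -> legal
B mobility = 8
-- W to move --
(1,0): flips 1 -> legal
(1,1): no bracket -> illegal
(1,3): no bracket -> illegal
(1,4): flips 1 -> legal
(1,5): flips 2 -> legal
(2,0): flips 2 -> legal
(3,0): flips 2 -> legal
(3,5): flips 2 -> legal
(4,0): flips 1 -> legal
(4,1): no bracket -> illegal
(4,3): no bracket -> illegal
(4,4): flips 1 -> legal
(4,5): flips 2 -> legal
W mobility = 9

Answer: B=8 W=9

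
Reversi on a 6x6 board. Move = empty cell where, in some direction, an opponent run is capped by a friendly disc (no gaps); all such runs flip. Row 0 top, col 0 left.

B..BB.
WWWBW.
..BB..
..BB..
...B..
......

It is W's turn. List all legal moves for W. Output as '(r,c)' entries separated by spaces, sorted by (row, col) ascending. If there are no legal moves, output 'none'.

(0,1): no bracket -> illegal
(0,2): no bracket -> illegal
(0,5): no bracket -> illegal
(1,5): no bracket -> illegal
(2,1): no bracket -> illegal
(2,4): no bracket -> illegal
(3,1): no bracket -> illegal
(3,4): flips 1 -> legal
(4,1): flips 2 -> legal
(4,2): flips 2 -> legal
(4,4): flips 2 -> legal
(5,2): no bracket -> illegal
(5,3): no bracket -> illegal
(5,4): no bracket -> illegal

Answer: (3,4) (4,1) (4,2) (4,4)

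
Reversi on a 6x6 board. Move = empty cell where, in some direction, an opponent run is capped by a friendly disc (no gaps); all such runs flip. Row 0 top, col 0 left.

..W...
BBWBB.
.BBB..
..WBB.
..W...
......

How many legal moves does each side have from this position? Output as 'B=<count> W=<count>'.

-- B to move --
(0,1): flips 1 -> legal
(0,3): flips 1 -> legal
(3,1): flips 1 -> legal
(4,1): flips 1 -> legal
(4,3): flips 1 -> legal
(5,1): flips 1 -> legal
(5,2): flips 2 -> legal
(5,3): no bracket -> illegal
B mobility = 7
-- W to move --
(0,0): no bracket -> illegal
(0,1): no bracket -> illegal
(0,3): no bracket -> illegal
(0,4): no bracket -> illegal
(0,5): flips 2 -> legal
(1,5): flips 2 -> legal
(2,0): flips 1 -> legal
(2,4): flips 2 -> legal
(2,5): no bracket -> illegal
(3,0): flips 1 -> legal
(3,1): no bracket -> illegal
(3,5): flips 2 -> legal
(4,3): no bracket -> illegal
(4,4): no bracket -> illegal
(4,5): flips 2 -> legal
W mobility = 7

Answer: B=7 W=7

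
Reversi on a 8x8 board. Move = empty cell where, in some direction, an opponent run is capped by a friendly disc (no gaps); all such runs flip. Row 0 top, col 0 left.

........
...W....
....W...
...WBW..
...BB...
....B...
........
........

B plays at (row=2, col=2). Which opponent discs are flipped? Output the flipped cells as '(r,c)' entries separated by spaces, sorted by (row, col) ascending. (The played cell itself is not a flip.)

Answer: (3,3)

Derivation:
Dir NW: first cell '.' (not opp) -> no flip
Dir N: first cell '.' (not opp) -> no flip
Dir NE: opp run (1,3), next='.' -> no flip
Dir W: first cell '.' (not opp) -> no flip
Dir E: first cell '.' (not opp) -> no flip
Dir SW: first cell '.' (not opp) -> no flip
Dir S: first cell '.' (not opp) -> no flip
Dir SE: opp run (3,3) capped by B -> flip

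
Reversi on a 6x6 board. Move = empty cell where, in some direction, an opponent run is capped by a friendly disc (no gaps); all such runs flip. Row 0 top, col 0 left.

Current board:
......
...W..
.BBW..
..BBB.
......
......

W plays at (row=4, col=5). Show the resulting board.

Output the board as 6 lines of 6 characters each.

Place W at (4,5); scan 8 dirs for brackets.
Dir NW: opp run (3,4) capped by W -> flip
Dir N: first cell '.' (not opp) -> no flip
Dir NE: edge -> no flip
Dir W: first cell '.' (not opp) -> no flip
Dir E: edge -> no flip
Dir SW: first cell '.' (not opp) -> no flip
Dir S: first cell '.' (not opp) -> no flip
Dir SE: edge -> no flip
All flips: (3,4)

Answer: ......
...W..
.BBW..
..BBW.
.....W
......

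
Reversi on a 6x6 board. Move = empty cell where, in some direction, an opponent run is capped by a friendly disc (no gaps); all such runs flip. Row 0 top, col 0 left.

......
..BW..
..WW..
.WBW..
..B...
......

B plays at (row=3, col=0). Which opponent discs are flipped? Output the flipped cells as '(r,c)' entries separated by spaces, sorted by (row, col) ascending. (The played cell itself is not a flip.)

Dir NW: edge -> no flip
Dir N: first cell '.' (not opp) -> no flip
Dir NE: first cell '.' (not opp) -> no flip
Dir W: edge -> no flip
Dir E: opp run (3,1) capped by B -> flip
Dir SW: edge -> no flip
Dir S: first cell '.' (not opp) -> no flip
Dir SE: first cell '.' (not opp) -> no flip

Answer: (3,1)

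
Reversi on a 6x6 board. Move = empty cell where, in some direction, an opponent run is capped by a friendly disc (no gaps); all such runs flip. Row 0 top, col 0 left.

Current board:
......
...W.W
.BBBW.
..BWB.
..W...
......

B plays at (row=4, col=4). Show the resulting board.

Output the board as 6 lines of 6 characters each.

Place B at (4,4); scan 8 dirs for brackets.
Dir NW: opp run (3,3) capped by B -> flip
Dir N: first cell 'B' (not opp) -> no flip
Dir NE: first cell '.' (not opp) -> no flip
Dir W: first cell '.' (not opp) -> no flip
Dir E: first cell '.' (not opp) -> no flip
Dir SW: first cell '.' (not opp) -> no flip
Dir S: first cell '.' (not opp) -> no flip
Dir SE: first cell '.' (not opp) -> no flip
All flips: (3,3)

Answer: ......
...W.W
.BBBW.
..BBB.
..W.B.
......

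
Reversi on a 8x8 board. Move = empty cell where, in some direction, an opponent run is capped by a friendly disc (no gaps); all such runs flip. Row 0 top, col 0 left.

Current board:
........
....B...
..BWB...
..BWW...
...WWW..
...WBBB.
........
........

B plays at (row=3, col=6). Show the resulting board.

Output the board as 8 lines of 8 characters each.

Place B at (3,6); scan 8 dirs for brackets.
Dir NW: first cell '.' (not opp) -> no flip
Dir N: first cell '.' (not opp) -> no flip
Dir NE: first cell '.' (not opp) -> no flip
Dir W: first cell '.' (not opp) -> no flip
Dir E: first cell '.' (not opp) -> no flip
Dir SW: opp run (4,5) capped by B -> flip
Dir S: first cell '.' (not opp) -> no flip
Dir SE: first cell '.' (not opp) -> no flip
All flips: (4,5)

Answer: ........
....B...
..BWB...
..BWW.B.
...WWB..
...WBBB.
........
........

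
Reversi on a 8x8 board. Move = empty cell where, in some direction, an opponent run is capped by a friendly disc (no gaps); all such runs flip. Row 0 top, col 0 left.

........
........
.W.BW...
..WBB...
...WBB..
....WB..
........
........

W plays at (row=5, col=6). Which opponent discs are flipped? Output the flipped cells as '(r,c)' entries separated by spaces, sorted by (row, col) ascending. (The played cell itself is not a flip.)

Answer: (5,5)

Derivation:
Dir NW: opp run (4,5) (3,4) (2,3), next='.' -> no flip
Dir N: first cell '.' (not opp) -> no flip
Dir NE: first cell '.' (not opp) -> no flip
Dir W: opp run (5,5) capped by W -> flip
Dir E: first cell '.' (not opp) -> no flip
Dir SW: first cell '.' (not opp) -> no flip
Dir S: first cell '.' (not opp) -> no flip
Dir SE: first cell '.' (not opp) -> no flip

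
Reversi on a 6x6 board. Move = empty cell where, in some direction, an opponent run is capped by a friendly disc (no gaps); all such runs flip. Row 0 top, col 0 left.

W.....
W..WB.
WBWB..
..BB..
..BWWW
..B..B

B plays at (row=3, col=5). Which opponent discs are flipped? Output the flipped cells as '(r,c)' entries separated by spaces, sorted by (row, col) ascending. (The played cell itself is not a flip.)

Dir NW: first cell '.' (not opp) -> no flip
Dir N: first cell '.' (not opp) -> no flip
Dir NE: edge -> no flip
Dir W: first cell '.' (not opp) -> no flip
Dir E: edge -> no flip
Dir SW: opp run (4,4), next='.' -> no flip
Dir S: opp run (4,5) capped by B -> flip
Dir SE: edge -> no flip

Answer: (4,5)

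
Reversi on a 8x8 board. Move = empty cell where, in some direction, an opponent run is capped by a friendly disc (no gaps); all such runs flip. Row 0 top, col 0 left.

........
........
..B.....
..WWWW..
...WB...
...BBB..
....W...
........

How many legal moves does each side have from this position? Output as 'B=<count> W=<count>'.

Answer: B=8 W=9

Derivation:
-- B to move --
(2,1): flips 2 -> legal
(2,3): flips 2 -> legal
(2,4): flips 1 -> legal
(2,5): no bracket -> illegal
(2,6): flips 1 -> legal
(3,1): no bracket -> illegal
(3,6): no bracket -> illegal
(4,1): no bracket -> illegal
(4,2): flips 2 -> legal
(4,5): no bracket -> illegal
(4,6): no bracket -> illegal
(5,2): no bracket -> illegal
(6,3): no bracket -> illegal
(6,5): no bracket -> illegal
(7,3): flips 1 -> legal
(7,4): flips 1 -> legal
(7,5): flips 1 -> legal
B mobility = 8
-- W to move --
(1,1): flips 1 -> legal
(1,2): flips 1 -> legal
(1,3): no bracket -> illegal
(2,1): no bracket -> illegal
(2,3): no bracket -> illegal
(3,1): no bracket -> illegal
(4,2): flips 1 -> legal
(4,5): flips 1 -> legal
(4,6): flips 1 -> legal
(5,2): no bracket -> illegal
(5,6): no bracket -> illegal
(6,2): flips 2 -> legal
(6,3): flips 1 -> legal
(6,5): flips 1 -> legal
(6,6): flips 2 -> legal
W mobility = 9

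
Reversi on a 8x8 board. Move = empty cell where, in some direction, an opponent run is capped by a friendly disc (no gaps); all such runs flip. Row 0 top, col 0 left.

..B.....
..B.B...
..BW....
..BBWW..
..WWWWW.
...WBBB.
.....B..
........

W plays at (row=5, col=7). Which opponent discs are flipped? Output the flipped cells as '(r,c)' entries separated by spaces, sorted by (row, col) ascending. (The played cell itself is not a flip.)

Dir NW: first cell 'W' (not opp) -> no flip
Dir N: first cell '.' (not opp) -> no flip
Dir NE: edge -> no flip
Dir W: opp run (5,6) (5,5) (5,4) capped by W -> flip
Dir E: edge -> no flip
Dir SW: first cell '.' (not opp) -> no flip
Dir S: first cell '.' (not opp) -> no flip
Dir SE: edge -> no flip

Answer: (5,4) (5,5) (5,6)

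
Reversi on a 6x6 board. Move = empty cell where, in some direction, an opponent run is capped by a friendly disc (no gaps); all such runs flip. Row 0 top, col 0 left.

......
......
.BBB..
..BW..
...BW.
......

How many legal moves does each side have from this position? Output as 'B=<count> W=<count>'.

Answer: B=3 W=5

Derivation:
-- B to move --
(2,4): no bracket -> illegal
(3,4): flips 1 -> legal
(3,5): no bracket -> illegal
(4,2): no bracket -> illegal
(4,5): flips 1 -> legal
(5,3): no bracket -> illegal
(5,4): no bracket -> illegal
(5,5): flips 2 -> legal
B mobility = 3
-- W to move --
(1,0): no bracket -> illegal
(1,1): flips 1 -> legal
(1,2): no bracket -> illegal
(1,3): flips 1 -> legal
(1,4): no bracket -> illegal
(2,0): no bracket -> illegal
(2,4): no bracket -> illegal
(3,0): no bracket -> illegal
(3,1): flips 1 -> legal
(3,4): no bracket -> illegal
(4,1): no bracket -> illegal
(4,2): flips 1 -> legal
(5,2): no bracket -> illegal
(5,3): flips 1 -> legal
(5,4): no bracket -> illegal
W mobility = 5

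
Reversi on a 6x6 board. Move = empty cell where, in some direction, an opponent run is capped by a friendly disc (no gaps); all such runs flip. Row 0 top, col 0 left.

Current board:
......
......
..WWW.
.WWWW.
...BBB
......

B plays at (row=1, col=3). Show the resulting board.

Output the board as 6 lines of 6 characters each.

Place B at (1,3); scan 8 dirs for brackets.
Dir NW: first cell '.' (not opp) -> no flip
Dir N: first cell '.' (not opp) -> no flip
Dir NE: first cell '.' (not opp) -> no flip
Dir W: first cell '.' (not opp) -> no flip
Dir E: first cell '.' (not opp) -> no flip
Dir SW: opp run (2,2) (3,1), next='.' -> no flip
Dir S: opp run (2,3) (3,3) capped by B -> flip
Dir SE: opp run (2,4), next='.' -> no flip
All flips: (2,3) (3,3)

Answer: ......
...B..
..WBW.
.WWBW.
...BBB
......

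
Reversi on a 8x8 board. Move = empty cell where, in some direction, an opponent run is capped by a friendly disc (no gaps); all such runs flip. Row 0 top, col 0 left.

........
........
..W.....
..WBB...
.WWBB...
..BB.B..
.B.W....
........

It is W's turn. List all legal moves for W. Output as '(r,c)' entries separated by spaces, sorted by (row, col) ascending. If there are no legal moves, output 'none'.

Answer: (2,3) (2,4) (3,5) (4,5) (5,4) (6,2) (6,4) (6,6)

Derivation:
(2,3): flips 3 -> legal
(2,4): flips 1 -> legal
(2,5): no bracket -> illegal
(3,5): flips 2 -> legal
(4,5): flips 2 -> legal
(4,6): no bracket -> illegal
(5,0): no bracket -> illegal
(5,1): no bracket -> illegal
(5,4): flips 1 -> legal
(5,6): no bracket -> illegal
(6,0): no bracket -> illegal
(6,2): flips 1 -> legal
(6,4): flips 1 -> legal
(6,5): no bracket -> illegal
(6,6): flips 3 -> legal
(7,0): no bracket -> illegal
(7,1): no bracket -> illegal
(7,2): no bracket -> illegal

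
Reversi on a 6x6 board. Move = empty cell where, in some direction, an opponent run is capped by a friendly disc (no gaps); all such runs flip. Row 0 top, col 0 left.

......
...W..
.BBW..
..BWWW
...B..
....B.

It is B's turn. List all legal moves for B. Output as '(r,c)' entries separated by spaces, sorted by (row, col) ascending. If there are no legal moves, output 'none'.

(0,2): no bracket -> illegal
(0,3): flips 3 -> legal
(0,4): flips 1 -> legal
(1,2): no bracket -> illegal
(1,4): flips 1 -> legal
(2,4): flips 1 -> legal
(2,5): flips 1 -> legal
(4,2): no bracket -> illegal
(4,4): flips 1 -> legal
(4,5): no bracket -> illegal

Answer: (0,3) (0,4) (1,4) (2,4) (2,5) (4,4)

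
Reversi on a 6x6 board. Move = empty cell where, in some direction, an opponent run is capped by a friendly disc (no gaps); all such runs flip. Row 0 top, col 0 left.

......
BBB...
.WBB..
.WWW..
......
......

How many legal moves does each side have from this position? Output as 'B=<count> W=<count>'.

-- B to move --
(2,0): flips 1 -> legal
(2,4): no bracket -> illegal
(3,0): flips 1 -> legal
(3,4): no bracket -> illegal
(4,0): flips 1 -> legal
(4,1): flips 3 -> legal
(4,2): flips 1 -> legal
(4,3): flips 3 -> legal
(4,4): flips 1 -> legal
B mobility = 7
-- W to move --
(0,0): flips 2 -> legal
(0,1): flips 1 -> legal
(0,2): flips 2 -> legal
(0,3): flips 1 -> legal
(1,3): flips 2 -> legal
(1,4): flips 1 -> legal
(2,0): no bracket -> illegal
(2,4): flips 2 -> legal
(3,4): no bracket -> illegal
W mobility = 7

Answer: B=7 W=7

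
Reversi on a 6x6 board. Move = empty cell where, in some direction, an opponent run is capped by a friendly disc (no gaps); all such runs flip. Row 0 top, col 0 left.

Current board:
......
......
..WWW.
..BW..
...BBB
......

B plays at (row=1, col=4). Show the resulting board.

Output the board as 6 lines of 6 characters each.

Place B at (1,4); scan 8 dirs for brackets.
Dir NW: first cell '.' (not opp) -> no flip
Dir N: first cell '.' (not opp) -> no flip
Dir NE: first cell '.' (not opp) -> no flip
Dir W: first cell '.' (not opp) -> no flip
Dir E: first cell '.' (not opp) -> no flip
Dir SW: opp run (2,3) capped by B -> flip
Dir S: opp run (2,4), next='.' -> no flip
Dir SE: first cell '.' (not opp) -> no flip
All flips: (2,3)

Answer: ......
....B.
..WBW.
..BW..
...BBB
......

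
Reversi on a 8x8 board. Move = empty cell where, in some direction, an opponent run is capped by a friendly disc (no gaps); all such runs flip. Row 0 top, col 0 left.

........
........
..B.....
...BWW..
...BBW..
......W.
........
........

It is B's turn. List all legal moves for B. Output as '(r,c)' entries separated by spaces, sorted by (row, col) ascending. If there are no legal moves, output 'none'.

(2,3): no bracket -> illegal
(2,4): flips 1 -> legal
(2,5): flips 1 -> legal
(2,6): flips 1 -> legal
(3,6): flips 2 -> legal
(4,6): flips 1 -> legal
(4,7): no bracket -> illegal
(5,4): no bracket -> illegal
(5,5): no bracket -> illegal
(5,7): no bracket -> illegal
(6,5): no bracket -> illegal
(6,6): no bracket -> illegal
(6,7): no bracket -> illegal

Answer: (2,4) (2,5) (2,6) (3,6) (4,6)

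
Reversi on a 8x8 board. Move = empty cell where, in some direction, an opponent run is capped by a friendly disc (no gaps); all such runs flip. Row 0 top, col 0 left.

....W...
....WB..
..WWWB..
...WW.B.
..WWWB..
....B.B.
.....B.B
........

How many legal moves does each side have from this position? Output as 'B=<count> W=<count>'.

-- B to move --
(0,3): flips 1 -> legal
(0,5): no bracket -> illegal
(1,1): no bracket -> illegal
(1,2): flips 2 -> legal
(1,3): flips 1 -> legal
(2,1): flips 3 -> legal
(3,1): no bracket -> illegal
(3,2): flips 1 -> legal
(3,5): no bracket -> illegal
(4,1): flips 3 -> legal
(5,1): flips 3 -> legal
(5,2): flips 2 -> legal
(5,3): no bracket -> illegal
(5,5): no bracket -> illegal
B mobility = 8
-- W to move --
(0,5): no bracket -> illegal
(0,6): flips 1 -> legal
(1,6): flips 2 -> legal
(2,6): flips 2 -> legal
(2,7): no bracket -> illegal
(3,5): no bracket -> illegal
(3,7): no bracket -> illegal
(4,6): flips 1 -> legal
(4,7): flips 2 -> legal
(5,3): no bracket -> illegal
(5,5): no bracket -> illegal
(5,7): no bracket -> illegal
(6,3): no bracket -> illegal
(6,4): flips 1 -> legal
(6,6): no bracket -> illegal
(7,4): no bracket -> illegal
(7,5): no bracket -> illegal
(7,6): flips 2 -> legal
(7,7): no bracket -> illegal
W mobility = 7

Answer: B=8 W=7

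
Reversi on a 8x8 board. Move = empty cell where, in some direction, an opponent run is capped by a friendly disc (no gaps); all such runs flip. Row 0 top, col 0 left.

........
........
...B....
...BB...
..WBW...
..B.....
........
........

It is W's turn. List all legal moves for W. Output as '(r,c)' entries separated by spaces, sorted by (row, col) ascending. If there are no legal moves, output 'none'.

(1,2): no bracket -> illegal
(1,3): no bracket -> illegal
(1,4): no bracket -> illegal
(2,2): flips 1 -> legal
(2,4): flips 2 -> legal
(2,5): no bracket -> illegal
(3,2): no bracket -> illegal
(3,5): no bracket -> illegal
(4,1): no bracket -> illegal
(4,5): no bracket -> illegal
(5,1): no bracket -> illegal
(5,3): no bracket -> illegal
(5,4): no bracket -> illegal
(6,1): no bracket -> illegal
(6,2): flips 1 -> legal
(6,3): no bracket -> illegal

Answer: (2,2) (2,4) (6,2)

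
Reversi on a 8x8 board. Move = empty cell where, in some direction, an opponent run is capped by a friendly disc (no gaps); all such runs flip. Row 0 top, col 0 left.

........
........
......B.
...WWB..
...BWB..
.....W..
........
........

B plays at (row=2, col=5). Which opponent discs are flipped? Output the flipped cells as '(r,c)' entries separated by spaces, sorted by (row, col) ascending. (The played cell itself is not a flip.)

Answer: (3,4)

Derivation:
Dir NW: first cell '.' (not opp) -> no flip
Dir N: first cell '.' (not opp) -> no flip
Dir NE: first cell '.' (not opp) -> no flip
Dir W: first cell '.' (not opp) -> no flip
Dir E: first cell 'B' (not opp) -> no flip
Dir SW: opp run (3,4) capped by B -> flip
Dir S: first cell 'B' (not opp) -> no flip
Dir SE: first cell '.' (not opp) -> no flip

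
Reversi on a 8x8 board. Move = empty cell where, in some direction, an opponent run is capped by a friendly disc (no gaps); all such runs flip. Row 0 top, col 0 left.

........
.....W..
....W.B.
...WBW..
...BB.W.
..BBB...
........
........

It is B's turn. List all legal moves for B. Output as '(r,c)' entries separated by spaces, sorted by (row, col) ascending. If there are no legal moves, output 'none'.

Answer: (0,4) (1,4) (2,2) (2,3) (3,2) (3,6)

Derivation:
(0,4): flips 1 -> legal
(0,5): no bracket -> illegal
(0,6): no bracket -> illegal
(1,3): no bracket -> illegal
(1,4): flips 1 -> legal
(1,6): no bracket -> illegal
(2,2): flips 1 -> legal
(2,3): flips 1 -> legal
(2,5): no bracket -> illegal
(3,2): flips 1 -> legal
(3,6): flips 1 -> legal
(3,7): no bracket -> illegal
(4,2): no bracket -> illegal
(4,5): no bracket -> illegal
(4,7): no bracket -> illegal
(5,5): no bracket -> illegal
(5,6): no bracket -> illegal
(5,7): no bracket -> illegal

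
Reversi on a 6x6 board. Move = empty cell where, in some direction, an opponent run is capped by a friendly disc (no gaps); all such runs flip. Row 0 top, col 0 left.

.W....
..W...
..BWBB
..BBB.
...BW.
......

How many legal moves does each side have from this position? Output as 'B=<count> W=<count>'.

Answer: B=6 W=7

Derivation:
-- B to move --
(0,0): no bracket -> illegal
(0,2): flips 1 -> legal
(0,3): no bracket -> illegal
(1,0): no bracket -> illegal
(1,1): no bracket -> illegal
(1,3): flips 1 -> legal
(1,4): flips 1 -> legal
(2,1): no bracket -> illegal
(3,5): no bracket -> illegal
(4,5): flips 1 -> legal
(5,3): no bracket -> illegal
(5,4): flips 1 -> legal
(5,5): flips 1 -> legal
B mobility = 6
-- W to move --
(1,1): flips 2 -> legal
(1,3): no bracket -> illegal
(1,4): flips 2 -> legal
(1,5): no bracket -> illegal
(2,1): flips 1 -> legal
(3,1): no bracket -> illegal
(3,5): no bracket -> illegal
(4,1): flips 1 -> legal
(4,2): flips 3 -> legal
(4,5): flips 1 -> legal
(5,2): no bracket -> illegal
(5,3): flips 2 -> legal
(5,4): no bracket -> illegal
W mobility = 7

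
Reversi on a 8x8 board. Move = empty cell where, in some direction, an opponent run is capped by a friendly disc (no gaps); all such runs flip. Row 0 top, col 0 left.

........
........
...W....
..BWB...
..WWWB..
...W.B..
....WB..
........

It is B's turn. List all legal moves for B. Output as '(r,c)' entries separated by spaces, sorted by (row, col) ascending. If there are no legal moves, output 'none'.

Answer: (1,2) (1,4) (2,2) (4,1) (5,2) (5,4) (6,3) (7,3)

Derivation:
(1,2): flips 1 -> legal
(1,3): no bracket -> illegal
(1,4): flips 1 -> legal
(2,2): flips 2 -> legal
(2,4): no bracket -> illegal
(3,1): no bracket -> illegal
(3,5): no bracket -> illegal
(4,1): flips 3 -> legal
(5,1): no bracket -> illegal
(5,2): flips 2 -> legal
(5,4): flips 2 -> legal
(6,2): no bracket -> illegal
(6,3): flips 1 -> legal
(7,3): flips 1 -> legal
(7,4): no bracket -> illegal
(7,5): no bracket -> illegal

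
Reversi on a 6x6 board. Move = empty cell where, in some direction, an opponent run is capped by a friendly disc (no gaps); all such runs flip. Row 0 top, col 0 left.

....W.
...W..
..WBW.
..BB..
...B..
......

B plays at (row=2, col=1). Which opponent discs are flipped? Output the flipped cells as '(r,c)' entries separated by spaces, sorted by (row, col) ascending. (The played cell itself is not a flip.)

Answer: (2,2)

Derivation:
Dir NW: first cell '.' (not opp) -> no flip
Dir N: first cell '.' (not opp) -> no flip
Dir NE: first cell '.' (not opp) -> no flip
Dir W: first cell '.' (not opp) -> no flip
Dir E: opp run (2,2) capped by B -> flip
Dir SW: first cell '.' (not opp) -> no flip
Dir S: first cell '.' (not opp) -> no flip
Dir SE: first cell 'B' (not opp) -> no flip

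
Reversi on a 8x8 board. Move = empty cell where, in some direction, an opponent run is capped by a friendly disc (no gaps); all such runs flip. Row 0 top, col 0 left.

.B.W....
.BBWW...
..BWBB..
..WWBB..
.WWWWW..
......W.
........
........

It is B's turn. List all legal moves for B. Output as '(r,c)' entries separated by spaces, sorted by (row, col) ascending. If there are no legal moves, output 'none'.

Answer: (0,2) (0,4) (1,5) (3,1) (5,1) (5,2) (5,3) (5,4) (5,5) (6,7)

Derivation:
(0,2): flips 1 -> legal
(0,4): flips 2 -> legal
(0,5): no bracket -> illegal
(1,5): flips 2 -> legal
(2,1): no bracket -> illegal
(3,0): no bracket -> illegal
(3,1): flips 2 -> legal
(3,6): no bracket -> illegal
(4,0): no bracket -> illegal
(4,6): no bracket -> illegal
(4,7): no bracket -> illegal
(5,0): no bracket -> illegal
(5,1): flips 2 -> legal
(5,2): flips 3 -> legal
(5,3): flips 1 -> legal
(5,4): flips 1 -> legal
(5,5): flips 3 -> legal
(5,7): no bracket -> illegal
(6,5): no bracket -> illegal
(6,6): no bracket -> illegal
(6,7): flips 2 -> legal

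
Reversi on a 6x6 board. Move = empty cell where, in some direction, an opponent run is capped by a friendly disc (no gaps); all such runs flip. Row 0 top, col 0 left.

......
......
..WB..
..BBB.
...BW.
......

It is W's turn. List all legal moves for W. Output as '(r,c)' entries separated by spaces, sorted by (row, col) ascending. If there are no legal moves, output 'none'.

(1,2): no bracket -> illegal
(1,3): no bracket -> illegal
(1,4): no bracket -> illegal
(2,1): no bracket -> illegal
(2,4): flips 2 -> legal
(2,5): no bracket -> illegal
(3,1): no bracket -> illegal
(3,5): no bracket -> illegal
(4,1): no bracket -> illegal
(4,2): flips 2 -> legal
(4,5): no bracket -> illegal
(5,2): no bracket -> illegal
(5,3): no bracket -> illegal
(5,4): no bracket -> illegal

Answer: (2,4) (4,2)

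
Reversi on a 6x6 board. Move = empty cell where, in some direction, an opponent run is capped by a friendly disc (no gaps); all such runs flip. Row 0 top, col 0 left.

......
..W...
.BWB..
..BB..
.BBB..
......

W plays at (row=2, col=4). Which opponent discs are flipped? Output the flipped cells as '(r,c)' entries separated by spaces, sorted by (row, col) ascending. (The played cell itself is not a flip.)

Answer: (2,3)

Derivation:
Dir NW: first cell '.' (not opp) -> no flip
Dir N: first cell '.' (not opp) -> no flip
Dir NE: first cell '.' (not opp) -> no flip
Dir W: opp run (2,3) capped by W -> flip
Dir E: first cell '.' (not opp) -> no flip
Dir SW: opp run (3,3) (4,2), next='.' -> no flip
Dir S: first cell '.' (not opp) -> no flip
Dir SE: first cell '.' (not opp) -> no flip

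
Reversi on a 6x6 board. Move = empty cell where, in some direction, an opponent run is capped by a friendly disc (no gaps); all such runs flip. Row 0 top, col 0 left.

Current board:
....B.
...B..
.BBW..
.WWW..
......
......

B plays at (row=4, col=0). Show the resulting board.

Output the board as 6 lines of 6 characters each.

Place B at (4,0); scan 8 dirs for brackets.
Dir NW: edge -> no flip
Dir N: first cell '.' (not opp) -> no flip
Dir NE: opp run (3,1) capped by B -> flip
Dir W: edge -> no flip
Dir E: first cell '.' (not opp) -> no flip
Dir SW: edge -> no flip
Dir S: first cell '.' (not opp) -> no flip
Dir SE: first cell '.' (not opp) -> no flip
All flips: (3,1)

Answer: ....B.
...B..
.BBW..
.BWW..
B.....
......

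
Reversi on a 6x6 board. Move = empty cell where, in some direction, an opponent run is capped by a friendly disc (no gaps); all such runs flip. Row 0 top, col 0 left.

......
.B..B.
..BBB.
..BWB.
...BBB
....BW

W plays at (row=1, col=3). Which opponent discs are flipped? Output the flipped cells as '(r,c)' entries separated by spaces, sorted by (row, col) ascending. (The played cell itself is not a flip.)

Answer: (2,3)

Derivation:
Dir NW: first cell '.' (not opp) -> no flip
Dir N: first cell '.' (not opp) -> no flip
Dir NE: first cell '.' (not opp) -> no flip
Dir W: first cell '.' (not opp) -> no flip
Dir E: opp run (1,4), next='.' -> no flip
Dir SW: opp run (2,2), next='.' -> no flip
Dir S: opp run (2,3) capped by W -> flip
Dir SE: opp run (2,4), next='.' -> no flip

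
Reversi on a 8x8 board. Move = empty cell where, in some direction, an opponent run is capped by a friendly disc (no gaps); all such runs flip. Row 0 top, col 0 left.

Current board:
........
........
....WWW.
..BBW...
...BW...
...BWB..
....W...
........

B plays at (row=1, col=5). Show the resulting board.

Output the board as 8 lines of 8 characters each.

Answer: ........
.....B..
....BWW.
..BBW...
...BW...
...BWB..
....W...
........

Derivation:
Place B at (1,5); scan 8 dirs for brackets.
Dir NW: first cell '.' (not opp) -> no flip
Dir N: first cell '.' (not opp) -> no flip
Dir NE: first cell '.' (not opp) -> no flip
Dir W: first cell '.' (not opp) -> no flip
Dir E: first cell '.' (not opp) -> no flip
Dir SW: opp run (2,4) capped by B -> flip
Dir S: opp run (2,5), next='.' -> no flip
Dir SE: opp run (2,6), next='.' -> no flip
All flips: (2,4)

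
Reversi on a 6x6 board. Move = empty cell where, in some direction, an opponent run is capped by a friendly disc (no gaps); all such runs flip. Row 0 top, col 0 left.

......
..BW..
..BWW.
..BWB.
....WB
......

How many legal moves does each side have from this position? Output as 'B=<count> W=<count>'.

Answer: B=6 W=6

Derivation:
-- B to move --
(0,2): no bracket -> illegal
(0,3): no bracket -> illegal
(0,4): flips 1 -> legal
(1,4): flips 3 -> legal
(1,5): no bracket -> illegal
(2,5): flips 2 -> legal
(3,5): no bracket -> illegal
(4,2): no bracket -> illegal
(4,3): flips 1 -> legal
(5,3): no bracket -> illegal
(5,4): flips 1 -> legal
(5,5): flips 2 -> legal
B mobility = 6
-- W to move --
(0,1): flips 1 -> legal
(0,2): no bracket -> illegal
(0,3): no bracket -> illegal
(1,1): flips 2 -> legal
(2,1): flips 1 -> legal
(2,5): no bracket -> illegal
(3,1): flips 2 -> legal
(3,5): flips 1 -> legal
(4,1): flips 1 -> legal
(4,2): no bracket -> illegal
(4,3): no bracket -> illegal
(5,4): no bracket -> illegal
(5,5): no bracket -> illegal
W mobility = 6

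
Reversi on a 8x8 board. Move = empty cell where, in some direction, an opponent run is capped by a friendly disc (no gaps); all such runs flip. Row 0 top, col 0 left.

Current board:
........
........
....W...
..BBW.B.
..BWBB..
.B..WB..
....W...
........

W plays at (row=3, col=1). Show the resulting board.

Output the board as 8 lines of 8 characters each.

Place W at (3,1); scan 8 dirs for brackets.
Dir NW: first cell '.' (not opp) -> no flip
Dir N: first cell '.' (not opp) -> no flip
Dir NE: first cell '.' (not opp) -> no flip
Dir W: first cell '.' (not opp) -> no flip
Dir E: opp run (3,2) (3,3) capped by W -> flip
Dir SW: first cell '.' (not opp) -> no flip
Dir S: first cell '.' (not opp) -> no flip
Dir SE: opp run (4,2), next='.' -> no flip
All flips: (3,2) (3,3)

Answer: ........
........
....W...
.WWWW.B.
..BWBB..
.B..WB..
....W...
........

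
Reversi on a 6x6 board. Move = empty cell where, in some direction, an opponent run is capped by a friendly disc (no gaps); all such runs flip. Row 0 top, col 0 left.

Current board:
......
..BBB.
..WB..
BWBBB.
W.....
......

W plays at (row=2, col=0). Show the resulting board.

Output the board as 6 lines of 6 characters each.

Place W at (2,0); scan 8 dirs for brackets.
Dir NW: edge -> no flip
Dir N: first cell '.' (not opp) -> no flip
Dir NE: first cell '.' (not opp) -> no flip
Dir W: edge -> no flip
Dir E: first cell '.' (not opp) -> no flip
Dir SW: edge -> no flip
Dir S: opp run (3,0) capped by W -> flip
Dir SE: first cell 'W' (not opp) -> no flip
All flips: (3,0)

Answer: ......
..BBB.
W.WB..
WWBBB.
W.....
......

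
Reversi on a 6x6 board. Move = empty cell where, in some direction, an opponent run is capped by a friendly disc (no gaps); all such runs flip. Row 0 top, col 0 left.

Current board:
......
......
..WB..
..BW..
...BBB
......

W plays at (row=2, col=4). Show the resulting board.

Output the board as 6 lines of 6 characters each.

Answer: ......
......
..WWW.
..BW..
...BBB
......

Derivation:
Place W at (2,4); scan 8 dirs for brackets.
Dir NW: first cell '.' (not opp) -> no flip
Dir N: first cell '.' (not opp) -> no flip
Dir NE: first cell '.' (not opp) -> no flip
Dir W: opp run (2,3) capped by W -> flip
Dir E: first cell '.' (not opp) -> no flip
Dir SW: first cell 'W' (not opp) -> no flip
Dir S: first cell '.' (not opp) -> no flip
Dir SE: first cell '.' (not opp) -> no flip
All flips: (2,3)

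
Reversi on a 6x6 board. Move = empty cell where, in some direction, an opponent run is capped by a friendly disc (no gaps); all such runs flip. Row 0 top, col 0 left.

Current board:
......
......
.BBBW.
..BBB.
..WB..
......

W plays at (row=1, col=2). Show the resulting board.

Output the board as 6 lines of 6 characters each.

Place W at (1,2); scan 8 dirs for brackets.
Dir NW: first cell '.' (not opp) -> no flip
Dir N: first cell '.' (not opp) -> no flip
Dir NE: first cell '.' (not opp) -> no flip
Dir W: first cell '.' (not opp) -> no flip
Dir E: first cell '.' (not opp) -> no flip
Dir SW: opp run (2,1), next='.' -> no flip
Dir S: opp run (2,2) (3,2) capped by W -> flip
Dir SE: opp run (2,3) (3,4), next='.' -> no flip
All flips: (2,2) (3,2)

Answer: ......
..W...
.BWBW.
..WBB.
..WB..
......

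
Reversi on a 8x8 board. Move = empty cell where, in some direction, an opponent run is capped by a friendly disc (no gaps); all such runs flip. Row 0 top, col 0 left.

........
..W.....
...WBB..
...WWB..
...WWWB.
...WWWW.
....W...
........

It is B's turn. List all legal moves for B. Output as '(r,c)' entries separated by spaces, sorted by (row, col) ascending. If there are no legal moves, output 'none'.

Answer: (2,2) (3,2) (4,2) (5,2) (6,2) (6,5) (6,6) (7,3) (7,4)

Derivation:
(0,1): no bracket -> illegal
(0,2): no bracket -> illegal
(0,3): no bracket -> illegal
(1,1): no bracket -> illegal
(1,3): no bracket -> illegal
(1,4): no bracket -> illegal
(2,1): no bracket -> illegal
(2,2): flips 1 -> legal
(3,2): flips 2 -> legal
(3,6): no bracket -> illegal
(4,2): flips 4 -> legal
(4,7): no bracket -> illegal
(5,2): flips 2 -> legal
(5,7): no bracket -> illegal
(6,2): flips 2 -> legal
(6,3): no bracket -> illegal
(6,5): flips 2 -> legal
(6,6): flips 1 -> legal
(6,7): no bracket -> illegal
(7,3): flips 2 -> legal
(7,4): flips 4 -> legal
(7,5): no bracket -> illegal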